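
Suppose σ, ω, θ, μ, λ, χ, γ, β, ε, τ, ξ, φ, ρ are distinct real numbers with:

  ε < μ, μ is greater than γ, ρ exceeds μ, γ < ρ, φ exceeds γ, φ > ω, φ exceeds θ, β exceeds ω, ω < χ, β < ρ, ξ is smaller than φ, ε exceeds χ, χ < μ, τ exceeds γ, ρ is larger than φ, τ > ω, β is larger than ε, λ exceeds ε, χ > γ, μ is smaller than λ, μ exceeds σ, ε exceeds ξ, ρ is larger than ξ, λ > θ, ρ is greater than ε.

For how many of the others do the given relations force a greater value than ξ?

The elements the relations force above ξ are φ, ε, μ, β, λ, ρ — no chain reaches any other.
That is 6.

6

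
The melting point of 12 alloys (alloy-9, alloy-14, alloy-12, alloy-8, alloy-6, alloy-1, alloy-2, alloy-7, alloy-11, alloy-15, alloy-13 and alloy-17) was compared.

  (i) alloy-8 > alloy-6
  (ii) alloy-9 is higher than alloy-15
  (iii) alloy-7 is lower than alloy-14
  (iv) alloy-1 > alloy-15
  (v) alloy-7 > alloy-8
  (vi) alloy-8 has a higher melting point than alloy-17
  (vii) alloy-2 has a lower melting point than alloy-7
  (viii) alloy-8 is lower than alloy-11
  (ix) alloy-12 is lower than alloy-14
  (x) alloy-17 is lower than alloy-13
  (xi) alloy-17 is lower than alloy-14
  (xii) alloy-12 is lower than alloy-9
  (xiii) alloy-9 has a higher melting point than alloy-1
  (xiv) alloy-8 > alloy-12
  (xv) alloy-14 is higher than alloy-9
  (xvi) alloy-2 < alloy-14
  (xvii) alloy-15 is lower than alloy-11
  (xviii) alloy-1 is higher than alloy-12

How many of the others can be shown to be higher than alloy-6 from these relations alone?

From alloy-6 the given relations immediately reach alloy-8.
From those, alloy-7, alloy-11 — 3 in total.
From those, alloy-14 — 4 in total.
Nothing else is reachable above alloy-6; 4 in all.

4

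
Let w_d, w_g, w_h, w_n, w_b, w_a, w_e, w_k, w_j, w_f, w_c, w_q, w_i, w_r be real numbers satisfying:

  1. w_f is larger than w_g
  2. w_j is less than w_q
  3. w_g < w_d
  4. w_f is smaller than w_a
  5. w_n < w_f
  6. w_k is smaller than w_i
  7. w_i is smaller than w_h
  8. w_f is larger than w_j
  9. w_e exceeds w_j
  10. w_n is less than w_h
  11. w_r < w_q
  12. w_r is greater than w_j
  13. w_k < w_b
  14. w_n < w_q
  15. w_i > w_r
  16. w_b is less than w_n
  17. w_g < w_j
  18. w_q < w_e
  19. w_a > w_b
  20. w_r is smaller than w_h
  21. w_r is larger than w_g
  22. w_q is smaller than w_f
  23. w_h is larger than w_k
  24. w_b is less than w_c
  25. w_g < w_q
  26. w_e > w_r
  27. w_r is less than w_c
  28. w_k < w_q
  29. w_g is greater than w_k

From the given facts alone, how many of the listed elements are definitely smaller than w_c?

5

From w_c the given relations immediately reach w_b, w_r.
From those, w_k, w_g, w_j — 5 in total.
Nothing else is reachable below w_c; 5 in all.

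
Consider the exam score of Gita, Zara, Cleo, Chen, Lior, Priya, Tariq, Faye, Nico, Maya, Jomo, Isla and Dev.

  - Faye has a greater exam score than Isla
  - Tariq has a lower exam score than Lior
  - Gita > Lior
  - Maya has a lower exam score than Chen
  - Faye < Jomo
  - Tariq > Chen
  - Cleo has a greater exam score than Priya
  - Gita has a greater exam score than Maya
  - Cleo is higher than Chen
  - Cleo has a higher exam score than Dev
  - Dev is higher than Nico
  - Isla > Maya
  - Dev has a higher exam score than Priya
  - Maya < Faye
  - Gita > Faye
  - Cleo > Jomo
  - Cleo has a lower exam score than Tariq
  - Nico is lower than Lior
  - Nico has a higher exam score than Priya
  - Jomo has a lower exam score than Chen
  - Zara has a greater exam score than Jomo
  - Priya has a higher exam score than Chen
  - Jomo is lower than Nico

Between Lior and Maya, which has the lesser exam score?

Maya

Link the given pairs in sequence: Maya < Isla; Isla < Faye; Faye < Jomo; Jomo < Chen; Chen < Priya; Priya < Nico; Nico < Dev; Dev < Cleo; Cleo < Tariq; Tariq < Lior.
Chaining these gives Maya < Isla < Faye < Jomo < Chen < Priya < Nico < Dev < Cleo < Tariq < Lior.
So Maya < Lior; Maya is the lower of the two.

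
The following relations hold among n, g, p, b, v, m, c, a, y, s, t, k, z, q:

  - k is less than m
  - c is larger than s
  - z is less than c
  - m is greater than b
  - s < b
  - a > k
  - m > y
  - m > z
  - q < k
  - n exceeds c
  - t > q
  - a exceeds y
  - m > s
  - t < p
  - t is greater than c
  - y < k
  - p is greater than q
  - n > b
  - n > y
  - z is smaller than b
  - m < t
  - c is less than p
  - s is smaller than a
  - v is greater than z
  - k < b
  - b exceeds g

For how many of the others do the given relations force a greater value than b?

4

Directly above b: m, n.
One step further: t (3 so far).
One step further: p (4 so far).
Nothing else is reachable above b; 4 in all.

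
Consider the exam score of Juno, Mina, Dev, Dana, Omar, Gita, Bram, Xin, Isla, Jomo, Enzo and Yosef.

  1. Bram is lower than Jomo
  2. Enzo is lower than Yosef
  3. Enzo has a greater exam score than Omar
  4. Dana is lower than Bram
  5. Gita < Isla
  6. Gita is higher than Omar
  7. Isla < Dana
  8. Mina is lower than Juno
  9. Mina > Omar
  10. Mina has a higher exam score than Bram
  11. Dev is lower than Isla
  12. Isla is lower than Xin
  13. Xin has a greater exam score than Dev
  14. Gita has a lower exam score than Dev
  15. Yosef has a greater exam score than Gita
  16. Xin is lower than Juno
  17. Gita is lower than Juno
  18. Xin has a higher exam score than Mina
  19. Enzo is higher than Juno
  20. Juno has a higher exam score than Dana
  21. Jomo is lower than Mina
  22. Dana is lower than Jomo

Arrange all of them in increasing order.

Omar < Gita < Dev < Isla < Dana < Bram < Jomo < Mina < Xin < Juno < Enzo < Yosef

Nothing is placed below Omar, so it is least; from there Omar < Gita; Gita < Dev; Dev < Isla; Isla < Dana; Dana < Bram; Bram < Jomo; Jomo < Mina; Mina < Xin; Xin < Juno; Juno < Enzo; Enzo < Yosef, each given directly.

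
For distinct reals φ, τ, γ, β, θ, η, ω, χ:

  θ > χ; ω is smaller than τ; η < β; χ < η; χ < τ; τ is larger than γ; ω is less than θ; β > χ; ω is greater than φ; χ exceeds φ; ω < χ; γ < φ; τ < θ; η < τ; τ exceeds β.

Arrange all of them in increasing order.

Nothing is placed below γ, so it is least; from there γ < φ; φ < ω; ω < χ; χ < η; η < β; β < τ; τ < θ, each given directly.

γ < φ < ω < χ < η < β < τ < θ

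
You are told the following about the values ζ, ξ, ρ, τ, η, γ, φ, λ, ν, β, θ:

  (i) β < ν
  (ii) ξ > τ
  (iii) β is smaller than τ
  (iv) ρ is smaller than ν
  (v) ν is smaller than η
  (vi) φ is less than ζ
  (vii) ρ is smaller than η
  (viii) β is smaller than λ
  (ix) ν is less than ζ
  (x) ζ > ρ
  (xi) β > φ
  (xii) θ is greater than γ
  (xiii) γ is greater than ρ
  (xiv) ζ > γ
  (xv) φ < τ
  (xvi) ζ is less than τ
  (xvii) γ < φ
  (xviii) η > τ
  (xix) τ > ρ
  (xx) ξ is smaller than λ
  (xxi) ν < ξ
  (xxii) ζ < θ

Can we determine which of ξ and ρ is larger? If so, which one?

ξ

ρ < γ and γ < φ give ρ < φ.
Then φ < β extends the chain to β.
Then β < ν extends the chain to ν.
Then ν < ζ extends the chain to ζ.
Then ζ < τ extends the chain to τ.
With τ < ξ: ρ < γ < φ < β < ν < ζ < τ < ξ.
So ξ is larger.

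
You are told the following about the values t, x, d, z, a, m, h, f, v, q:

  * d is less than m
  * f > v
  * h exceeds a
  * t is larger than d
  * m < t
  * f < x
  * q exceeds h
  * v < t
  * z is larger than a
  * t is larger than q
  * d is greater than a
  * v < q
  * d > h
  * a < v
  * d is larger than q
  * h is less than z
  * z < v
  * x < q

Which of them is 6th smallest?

Chaining the given pairs: a < h < z < v < f < x < q < d < m < t.
The 6th smallest is x.

x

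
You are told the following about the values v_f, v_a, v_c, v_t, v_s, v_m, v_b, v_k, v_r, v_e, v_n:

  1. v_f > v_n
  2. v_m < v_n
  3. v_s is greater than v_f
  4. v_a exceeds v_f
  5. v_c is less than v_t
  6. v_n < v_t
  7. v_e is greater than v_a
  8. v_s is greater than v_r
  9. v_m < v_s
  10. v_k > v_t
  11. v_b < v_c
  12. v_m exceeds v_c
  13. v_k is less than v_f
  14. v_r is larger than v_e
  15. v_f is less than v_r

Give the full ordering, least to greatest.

v_b < v_c < v_m < v_n < v_t < v_k < v_f < v_a < v_e < v_r < v_s

The consecutive links are each given: v_b < v_c; v_c < v_m; v_m < v_n; v_n < v_t; v_t < v_k; v_k < v_f; v_f < v_a; v_a < v_e; v_e < v_r; v_r < v_s.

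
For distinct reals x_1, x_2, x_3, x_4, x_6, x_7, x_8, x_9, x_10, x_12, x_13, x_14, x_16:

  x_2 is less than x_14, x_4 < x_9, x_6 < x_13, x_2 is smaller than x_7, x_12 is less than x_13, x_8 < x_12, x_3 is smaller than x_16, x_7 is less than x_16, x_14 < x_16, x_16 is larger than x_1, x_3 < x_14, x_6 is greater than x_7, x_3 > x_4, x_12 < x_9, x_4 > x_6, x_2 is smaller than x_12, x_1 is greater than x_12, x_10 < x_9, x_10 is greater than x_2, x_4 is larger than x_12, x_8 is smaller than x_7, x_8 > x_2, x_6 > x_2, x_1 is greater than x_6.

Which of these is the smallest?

x_2

Chaining upward from x_2: directly above it, x_8, x_12, x_7, x_6, x_10, x_14; then x_1, x_4, x_13, x_9, x_16; then x_3.
That covers every other element, and nothing is given below x_2, so x_2 is the smallest.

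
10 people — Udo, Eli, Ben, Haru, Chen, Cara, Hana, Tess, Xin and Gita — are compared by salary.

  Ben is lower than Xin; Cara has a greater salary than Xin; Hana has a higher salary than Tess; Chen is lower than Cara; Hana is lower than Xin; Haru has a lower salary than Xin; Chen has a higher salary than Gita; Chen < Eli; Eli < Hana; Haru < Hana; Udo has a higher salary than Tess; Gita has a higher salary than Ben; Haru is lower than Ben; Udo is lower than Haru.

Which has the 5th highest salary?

Chen

Piecing the relations together gives one ordering: Tess < Udo < Haru < Ben < Gita < Chen < Eli < Hana < Xin < Cara.
Counting 5 from the largest end gives Chen.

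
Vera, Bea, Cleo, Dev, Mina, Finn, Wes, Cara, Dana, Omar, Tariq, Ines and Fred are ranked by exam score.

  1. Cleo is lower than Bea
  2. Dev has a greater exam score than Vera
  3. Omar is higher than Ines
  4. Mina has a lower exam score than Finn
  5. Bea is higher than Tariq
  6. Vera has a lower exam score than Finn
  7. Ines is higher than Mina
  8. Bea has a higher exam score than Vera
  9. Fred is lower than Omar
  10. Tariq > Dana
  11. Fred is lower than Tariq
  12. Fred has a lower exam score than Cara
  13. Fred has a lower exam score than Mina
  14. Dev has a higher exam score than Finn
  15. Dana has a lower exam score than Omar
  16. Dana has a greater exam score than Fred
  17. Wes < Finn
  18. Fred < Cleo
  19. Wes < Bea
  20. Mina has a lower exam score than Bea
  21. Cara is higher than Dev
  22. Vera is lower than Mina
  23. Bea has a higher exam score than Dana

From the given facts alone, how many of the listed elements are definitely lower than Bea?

7

The elements the relations force below Bea are Vera, Fred, Wes, Dana, Mina, Tariq, Cleo — no chain reaches any other.
That is 7.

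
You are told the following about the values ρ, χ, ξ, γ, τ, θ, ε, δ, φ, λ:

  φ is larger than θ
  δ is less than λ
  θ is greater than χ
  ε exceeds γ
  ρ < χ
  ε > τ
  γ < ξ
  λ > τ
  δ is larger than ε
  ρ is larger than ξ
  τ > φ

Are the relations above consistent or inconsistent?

The single ordering γ < ξ < ρ < χ < θ < φ < τ < ε < δ < λ satisfies every listed relation, so no contradiction arises.

consistent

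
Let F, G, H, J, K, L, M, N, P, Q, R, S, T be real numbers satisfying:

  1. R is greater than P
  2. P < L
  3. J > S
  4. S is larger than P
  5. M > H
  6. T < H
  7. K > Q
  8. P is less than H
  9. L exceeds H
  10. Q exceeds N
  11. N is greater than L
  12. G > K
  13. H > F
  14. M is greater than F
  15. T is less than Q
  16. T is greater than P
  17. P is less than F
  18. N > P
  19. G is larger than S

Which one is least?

T is not least since P < T; F is not least since P < F; S is not least since P < S; R is not least since P < R; H is not least since P < H; J is not least since S < J; L is not least since H < L; M is not least since F < M; N is not least since L < N; Q is not least since N < Q; K is not least since Q < K; G is not least since S < G.
Only P has nothing below it, so P is the least.

P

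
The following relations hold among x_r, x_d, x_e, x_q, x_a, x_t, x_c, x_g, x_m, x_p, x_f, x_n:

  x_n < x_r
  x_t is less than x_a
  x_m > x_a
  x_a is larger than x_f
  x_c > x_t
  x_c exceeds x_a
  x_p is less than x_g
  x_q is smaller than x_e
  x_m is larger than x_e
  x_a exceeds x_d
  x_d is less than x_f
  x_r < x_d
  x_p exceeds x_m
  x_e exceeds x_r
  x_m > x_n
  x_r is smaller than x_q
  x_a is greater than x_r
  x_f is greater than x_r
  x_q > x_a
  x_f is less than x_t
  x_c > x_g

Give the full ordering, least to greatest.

Each adjacent pair is fixed by a given relation: x_n < x_r; x_r < x_d; x_d < x_f; x_f < x_t; x_t < x_a; x_a < x_q; x_q < x_e; x_e < x_m; x_m < x_p; x_p < x_g; x_g < x_c. Chaining them end to end gives the full order.

x_n < x_r < x_d < x_f < x_t < x_a < x_q < x_e < x_m < x_p < x_g < x_c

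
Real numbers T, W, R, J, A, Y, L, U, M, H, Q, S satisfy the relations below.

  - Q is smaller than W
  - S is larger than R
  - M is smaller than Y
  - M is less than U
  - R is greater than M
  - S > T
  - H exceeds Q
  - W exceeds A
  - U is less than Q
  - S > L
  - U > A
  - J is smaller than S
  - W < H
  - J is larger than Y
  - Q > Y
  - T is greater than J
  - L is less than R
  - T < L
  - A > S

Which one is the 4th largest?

Piecing the relations together gives one ordering: M < Y < J < T < L < R < S < A < U < Q < W < H.
The 4th largest is U.

U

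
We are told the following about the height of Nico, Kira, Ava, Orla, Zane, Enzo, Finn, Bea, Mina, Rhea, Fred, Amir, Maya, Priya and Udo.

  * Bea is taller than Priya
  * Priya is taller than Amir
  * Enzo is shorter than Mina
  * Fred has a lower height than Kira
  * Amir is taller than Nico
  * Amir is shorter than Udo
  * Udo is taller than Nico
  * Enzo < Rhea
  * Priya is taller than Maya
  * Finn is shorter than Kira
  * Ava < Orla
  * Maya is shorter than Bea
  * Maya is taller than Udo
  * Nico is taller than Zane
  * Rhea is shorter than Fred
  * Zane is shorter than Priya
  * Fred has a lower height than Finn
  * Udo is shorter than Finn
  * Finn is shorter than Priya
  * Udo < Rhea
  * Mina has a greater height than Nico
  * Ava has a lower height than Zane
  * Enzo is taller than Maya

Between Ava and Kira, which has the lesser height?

Ava < Zane and Zane < Nico give Ava < Nico.
With Nico < Amir: Ava < Zane < Nico < Amir.
Then Amir < Udo extends the chain to Udo.
With Udo < Maya: Ava < Zane < Nico < Amir < Udo < Maya.
Then Maya < Enzo extends the chain to Enzo.
With Enzo < Rhea: Ava < Zane < Nico < Amir < Udo < Maya < Enzo < Rhea.
Then Rhea < Fred extends the chain to Fred.
With Fred < Finn: Ava < Zane < Nico < Amir < Udo < Maya < Enzo < Rhea < Fred < Finn.
With Finn < Kira: Ava < Zane < Nico < Amir < Udo < Maya < Enzo < Rhea < Fred < Finn < Kira.
So Ava < Kira; Ava is the shorter of the two.

Ava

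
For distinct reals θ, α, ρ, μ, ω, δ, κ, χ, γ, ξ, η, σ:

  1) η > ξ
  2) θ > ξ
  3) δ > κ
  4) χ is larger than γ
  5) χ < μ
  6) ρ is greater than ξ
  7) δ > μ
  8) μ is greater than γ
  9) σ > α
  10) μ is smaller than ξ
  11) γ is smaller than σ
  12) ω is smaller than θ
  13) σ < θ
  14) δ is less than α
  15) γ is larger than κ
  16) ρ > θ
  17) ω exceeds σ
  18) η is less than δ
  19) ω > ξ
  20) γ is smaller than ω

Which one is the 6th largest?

δ

Piecing the relations together gives one ordering: κ < γ < χ < μ < ξ < η < δ < α < σ < ω < θ < ρ.
Counting 6 from the largest end gives δ.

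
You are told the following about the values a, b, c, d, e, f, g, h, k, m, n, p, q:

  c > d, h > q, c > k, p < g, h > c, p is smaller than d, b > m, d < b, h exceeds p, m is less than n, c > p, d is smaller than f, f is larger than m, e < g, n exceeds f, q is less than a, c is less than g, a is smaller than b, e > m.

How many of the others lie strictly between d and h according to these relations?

1

The relations place d below h. An element lies strictly between them when it is forced above d and also forced below h.
Above d: {f, n, b, c, g}. Below h: {q, p, k, c}.
Intersection: {c} — 1.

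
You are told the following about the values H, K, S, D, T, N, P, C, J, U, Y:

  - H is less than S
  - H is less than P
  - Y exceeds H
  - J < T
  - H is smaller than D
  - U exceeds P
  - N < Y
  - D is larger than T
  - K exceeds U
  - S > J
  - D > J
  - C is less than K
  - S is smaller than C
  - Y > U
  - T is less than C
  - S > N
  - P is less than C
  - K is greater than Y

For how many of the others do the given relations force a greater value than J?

5

The elements the relations force above J are T, S, C, K, D — no chain reaches any other.
That is 5.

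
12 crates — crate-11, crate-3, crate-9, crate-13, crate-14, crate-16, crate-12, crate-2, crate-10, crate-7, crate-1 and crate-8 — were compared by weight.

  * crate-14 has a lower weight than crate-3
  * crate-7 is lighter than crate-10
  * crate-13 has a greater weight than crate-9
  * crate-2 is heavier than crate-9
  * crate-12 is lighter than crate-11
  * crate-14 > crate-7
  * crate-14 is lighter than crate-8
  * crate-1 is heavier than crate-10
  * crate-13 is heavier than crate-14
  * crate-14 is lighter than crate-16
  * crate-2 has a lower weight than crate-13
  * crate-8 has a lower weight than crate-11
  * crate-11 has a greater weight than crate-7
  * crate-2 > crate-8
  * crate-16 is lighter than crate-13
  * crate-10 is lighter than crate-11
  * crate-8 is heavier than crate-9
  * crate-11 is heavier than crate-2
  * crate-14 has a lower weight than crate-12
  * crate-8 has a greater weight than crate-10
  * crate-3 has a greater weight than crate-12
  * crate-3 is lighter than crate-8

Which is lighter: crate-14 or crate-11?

crate-14

crate-14 < crate-12 and crate-12 < crate-3 give crate-14 < crate-3.
With crate-3 < crate-8: crate-14 < crate-12 < crate-3 < crate-8.
Then crate-8 < crate-2 extends the chain to crate-2.
Then crate-2 < crate-11 extends the chain to crate-11.
So crate-14 < crate-11; crate-14 is the lighter of the two.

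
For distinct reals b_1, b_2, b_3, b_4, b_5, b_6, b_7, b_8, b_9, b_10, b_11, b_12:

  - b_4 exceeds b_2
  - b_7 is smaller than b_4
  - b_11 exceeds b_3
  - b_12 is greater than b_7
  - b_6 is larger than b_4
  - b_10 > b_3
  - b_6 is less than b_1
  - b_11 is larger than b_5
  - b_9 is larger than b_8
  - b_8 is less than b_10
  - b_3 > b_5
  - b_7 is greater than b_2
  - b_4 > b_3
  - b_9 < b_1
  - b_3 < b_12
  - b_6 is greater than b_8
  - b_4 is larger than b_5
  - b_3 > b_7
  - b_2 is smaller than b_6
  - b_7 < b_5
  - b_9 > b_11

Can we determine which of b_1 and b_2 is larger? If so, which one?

Link the given pairs in sequence: b_2 < b_7; b_7 < b_5; b_5 < b_3; b_3 < b_11; b_11 < b_9; b_9 < b_1.
Chaining these gives b_2 < b_7 < b_5 < b_3 < b_11 < b_9 < b_1.
So b_1 is larger.

b_1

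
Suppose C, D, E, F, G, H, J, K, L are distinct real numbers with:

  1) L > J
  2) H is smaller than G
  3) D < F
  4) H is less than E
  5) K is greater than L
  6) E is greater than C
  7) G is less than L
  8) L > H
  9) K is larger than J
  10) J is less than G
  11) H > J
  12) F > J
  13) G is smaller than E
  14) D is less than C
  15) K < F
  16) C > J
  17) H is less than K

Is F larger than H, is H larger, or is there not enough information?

F

H < G and G < L give H < L.
Then L < K extends the chain to K.
Then K < F extends the chain to F.
So F is larger.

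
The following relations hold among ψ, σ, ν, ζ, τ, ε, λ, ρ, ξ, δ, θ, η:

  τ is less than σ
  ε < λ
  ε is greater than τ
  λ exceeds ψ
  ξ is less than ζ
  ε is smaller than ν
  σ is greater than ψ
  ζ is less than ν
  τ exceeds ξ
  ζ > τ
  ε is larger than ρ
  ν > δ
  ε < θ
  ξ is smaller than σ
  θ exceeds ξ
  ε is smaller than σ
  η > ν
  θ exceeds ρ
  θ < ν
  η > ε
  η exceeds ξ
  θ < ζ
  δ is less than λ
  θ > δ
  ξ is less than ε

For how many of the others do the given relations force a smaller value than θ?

5

Directly below θ: ρ, ξ, δ, ε.
One step further: τ (5 so far).
No other element is forced below θ by the given relations, so the count is 5.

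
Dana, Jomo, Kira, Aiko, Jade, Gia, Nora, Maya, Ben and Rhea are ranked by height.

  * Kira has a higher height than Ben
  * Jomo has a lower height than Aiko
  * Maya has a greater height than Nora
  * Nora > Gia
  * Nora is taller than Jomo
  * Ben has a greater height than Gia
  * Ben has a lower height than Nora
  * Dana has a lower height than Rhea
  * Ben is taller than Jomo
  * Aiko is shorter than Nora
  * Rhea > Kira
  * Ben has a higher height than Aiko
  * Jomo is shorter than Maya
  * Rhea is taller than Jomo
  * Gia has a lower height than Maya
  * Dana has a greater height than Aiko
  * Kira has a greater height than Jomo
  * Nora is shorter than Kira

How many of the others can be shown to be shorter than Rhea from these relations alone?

7

From Rhea the given relations immediately reach Jomo, Dana, Kira.
From those, Aiko, Ben, Nora — 6 in total.
From those, Gia — 7 in total.
No other element is forced below Rhea by the given relations, so the count is 7.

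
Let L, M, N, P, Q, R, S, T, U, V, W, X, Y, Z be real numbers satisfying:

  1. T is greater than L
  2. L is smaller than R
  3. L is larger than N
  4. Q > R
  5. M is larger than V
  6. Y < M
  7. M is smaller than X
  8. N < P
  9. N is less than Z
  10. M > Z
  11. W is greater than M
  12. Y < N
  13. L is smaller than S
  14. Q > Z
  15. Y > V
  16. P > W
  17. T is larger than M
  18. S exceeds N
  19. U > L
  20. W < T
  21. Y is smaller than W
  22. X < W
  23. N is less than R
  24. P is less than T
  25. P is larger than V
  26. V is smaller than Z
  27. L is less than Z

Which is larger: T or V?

V < Y and Y < N give V < N.
With N < L: V < Y < N < L.
With L < Z: V < Y < N < L < Z.
With Z < M: V < Y < N < L < Z < M.
With M < W: V < Y < N < L < Z < M < W.
With W < P: V < Y < N < L < Z < M < W < P.
Then P < T extends the chain to T.
So V < T; T is the larger of the two.

T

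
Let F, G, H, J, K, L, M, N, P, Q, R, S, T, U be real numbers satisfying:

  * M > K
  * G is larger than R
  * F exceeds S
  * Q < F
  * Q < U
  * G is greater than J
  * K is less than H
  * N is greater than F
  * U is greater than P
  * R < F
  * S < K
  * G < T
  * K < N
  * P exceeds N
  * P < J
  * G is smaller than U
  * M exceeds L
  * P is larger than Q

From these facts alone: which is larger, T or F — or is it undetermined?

Link the given pairs in sequence: F < N; N < P; P < J; J < G; G < T.
Chaining these gives F < N < P < J < G < T.
So T is larger.

T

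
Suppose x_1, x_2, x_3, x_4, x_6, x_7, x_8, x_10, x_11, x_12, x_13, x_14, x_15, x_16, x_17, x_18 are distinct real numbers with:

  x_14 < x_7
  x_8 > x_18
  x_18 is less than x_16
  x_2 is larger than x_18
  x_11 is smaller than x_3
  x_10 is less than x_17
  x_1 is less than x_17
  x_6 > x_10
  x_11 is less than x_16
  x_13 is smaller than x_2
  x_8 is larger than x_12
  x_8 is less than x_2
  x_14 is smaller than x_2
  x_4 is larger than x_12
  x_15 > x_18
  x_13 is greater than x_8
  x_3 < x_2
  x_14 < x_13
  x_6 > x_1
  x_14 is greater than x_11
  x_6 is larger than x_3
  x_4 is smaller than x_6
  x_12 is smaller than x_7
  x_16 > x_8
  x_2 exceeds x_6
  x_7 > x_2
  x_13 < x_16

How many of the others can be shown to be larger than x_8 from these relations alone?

4

The elements the relations force above x_8 are x_13, x_16, x_2, x_7 — no chain reaches any other.
That is 4.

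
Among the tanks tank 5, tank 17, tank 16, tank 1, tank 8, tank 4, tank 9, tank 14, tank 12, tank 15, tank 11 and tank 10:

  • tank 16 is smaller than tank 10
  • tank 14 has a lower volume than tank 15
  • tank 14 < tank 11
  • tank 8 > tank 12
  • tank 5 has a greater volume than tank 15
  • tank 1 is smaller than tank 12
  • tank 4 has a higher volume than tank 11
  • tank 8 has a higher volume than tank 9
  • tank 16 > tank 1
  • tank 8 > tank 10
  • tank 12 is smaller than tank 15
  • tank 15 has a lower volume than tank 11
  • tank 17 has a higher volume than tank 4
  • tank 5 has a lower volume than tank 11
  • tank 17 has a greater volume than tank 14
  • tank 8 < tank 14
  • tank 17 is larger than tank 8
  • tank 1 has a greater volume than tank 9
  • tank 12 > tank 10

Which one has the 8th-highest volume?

Chaining the given pairs: tank 9 < tank 1 < tank 16 < tank 10 < tank 12 < tank 8 < tank 14 < tank 15 < tank 5 < tank 11 < tank 4 < tank 17.
Counting 8 from the largest end gives tank 12.

tank 12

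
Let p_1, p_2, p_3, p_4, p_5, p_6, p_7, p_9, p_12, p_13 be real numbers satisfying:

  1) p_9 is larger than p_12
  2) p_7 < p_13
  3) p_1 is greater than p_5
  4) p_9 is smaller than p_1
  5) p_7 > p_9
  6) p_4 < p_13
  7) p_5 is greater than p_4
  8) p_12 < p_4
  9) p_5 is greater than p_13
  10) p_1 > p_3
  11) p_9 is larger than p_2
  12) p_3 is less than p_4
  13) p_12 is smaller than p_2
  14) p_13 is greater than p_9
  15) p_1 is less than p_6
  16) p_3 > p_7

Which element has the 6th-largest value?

p_3

The consecutive relations fix a unique order: p_12 < p_2 < p_9 < p_7 < p_3 < p_4 < p_13 < p_5 < p_1 < p_6.
Counting 6 from the largest end gives p_3.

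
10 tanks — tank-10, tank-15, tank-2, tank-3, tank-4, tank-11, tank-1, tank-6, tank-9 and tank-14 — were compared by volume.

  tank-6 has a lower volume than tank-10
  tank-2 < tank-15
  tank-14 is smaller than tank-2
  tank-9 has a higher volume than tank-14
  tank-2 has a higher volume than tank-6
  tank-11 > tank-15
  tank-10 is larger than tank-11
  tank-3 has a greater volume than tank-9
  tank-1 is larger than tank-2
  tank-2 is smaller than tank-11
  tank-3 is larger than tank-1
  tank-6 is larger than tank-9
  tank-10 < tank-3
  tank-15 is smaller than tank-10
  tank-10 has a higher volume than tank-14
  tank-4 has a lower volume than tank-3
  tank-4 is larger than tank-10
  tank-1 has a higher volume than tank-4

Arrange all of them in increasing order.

Nothing is placed below tank-14, so it is least; from there tank-14 < tank-9; tank-9 < tank-6; tank-6 < tank-2; tank-2 < tank-15; tank-15 < tank-11; tank-11 < tank-10; tank-10 < tank-4; tank-4 < tank-1; tank-1 < tank-3, each given directly.

tank-14 < tank-9 < tank-6 < tank-2 < tank-15 < tank-11 < tank-10 < tank-4 < tank-1 < tank-3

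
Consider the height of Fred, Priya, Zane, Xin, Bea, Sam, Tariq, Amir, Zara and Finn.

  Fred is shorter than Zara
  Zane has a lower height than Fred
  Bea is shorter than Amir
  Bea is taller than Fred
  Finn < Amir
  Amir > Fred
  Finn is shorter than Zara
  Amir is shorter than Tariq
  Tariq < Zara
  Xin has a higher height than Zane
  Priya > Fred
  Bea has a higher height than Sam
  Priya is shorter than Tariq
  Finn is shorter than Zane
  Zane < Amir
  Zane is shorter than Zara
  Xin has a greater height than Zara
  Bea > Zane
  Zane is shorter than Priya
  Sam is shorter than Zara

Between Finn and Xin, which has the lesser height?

Finn

Link the given pairs in sequence: Finn < Zane; Zane < Fred; Fred < Bea; Bea < Amir; Amir < Tariq; Tariq < Zara; Zara < Xin.
Together: Finn < Zane < Fred < Bea < Amir < Tariq < Zara < Xin.
So Finn < Xin; Finn is the shorter of the two.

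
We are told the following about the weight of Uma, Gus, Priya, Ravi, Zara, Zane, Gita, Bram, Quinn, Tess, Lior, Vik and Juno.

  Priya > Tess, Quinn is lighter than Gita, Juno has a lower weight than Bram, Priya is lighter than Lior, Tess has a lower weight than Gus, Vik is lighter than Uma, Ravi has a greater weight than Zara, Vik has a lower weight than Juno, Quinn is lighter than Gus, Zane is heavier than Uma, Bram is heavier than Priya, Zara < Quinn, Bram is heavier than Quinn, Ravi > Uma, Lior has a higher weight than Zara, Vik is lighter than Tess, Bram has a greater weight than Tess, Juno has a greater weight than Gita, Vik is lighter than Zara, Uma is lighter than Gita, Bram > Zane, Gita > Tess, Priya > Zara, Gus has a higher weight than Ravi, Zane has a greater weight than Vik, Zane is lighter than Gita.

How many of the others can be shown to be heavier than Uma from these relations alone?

6

The elements the relations force above Uma are Zane, Ravi, Gus, Gita, Juno, Bram — no chain reaches any other.
That is 6.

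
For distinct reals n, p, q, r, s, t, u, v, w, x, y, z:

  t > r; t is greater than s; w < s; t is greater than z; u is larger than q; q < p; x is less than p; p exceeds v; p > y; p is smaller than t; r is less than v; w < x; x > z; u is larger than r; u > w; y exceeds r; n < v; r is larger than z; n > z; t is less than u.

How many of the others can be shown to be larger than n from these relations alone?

Directly above n: v.
One step further: p (2 so far).
One step further: t (3 so far).
One step further: u (4 so far).
Nothing else is reachable above n; 4 in all.

4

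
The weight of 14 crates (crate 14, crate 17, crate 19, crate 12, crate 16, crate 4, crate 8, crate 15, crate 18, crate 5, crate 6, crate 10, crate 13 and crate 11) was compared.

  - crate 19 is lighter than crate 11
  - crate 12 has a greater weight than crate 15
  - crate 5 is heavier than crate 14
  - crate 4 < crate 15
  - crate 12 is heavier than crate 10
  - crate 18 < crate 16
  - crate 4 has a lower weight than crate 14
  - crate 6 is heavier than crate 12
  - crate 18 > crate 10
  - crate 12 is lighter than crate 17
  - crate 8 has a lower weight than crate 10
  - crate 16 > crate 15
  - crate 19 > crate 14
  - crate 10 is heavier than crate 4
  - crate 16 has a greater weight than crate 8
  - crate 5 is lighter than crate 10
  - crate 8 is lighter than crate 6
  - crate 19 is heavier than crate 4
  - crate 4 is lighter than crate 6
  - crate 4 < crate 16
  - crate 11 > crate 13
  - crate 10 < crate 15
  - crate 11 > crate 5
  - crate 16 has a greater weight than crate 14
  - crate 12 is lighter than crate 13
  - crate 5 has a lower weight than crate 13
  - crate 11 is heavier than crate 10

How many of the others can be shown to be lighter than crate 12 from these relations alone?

Directly below crate 12: crate 10, crate 15.
One step further: crate 4, crate 8, crate 5 (5 so far).
One step further: crate 14 (6 so far).
No other element is forced below crate 12 by the given relations, so the count is 6.

6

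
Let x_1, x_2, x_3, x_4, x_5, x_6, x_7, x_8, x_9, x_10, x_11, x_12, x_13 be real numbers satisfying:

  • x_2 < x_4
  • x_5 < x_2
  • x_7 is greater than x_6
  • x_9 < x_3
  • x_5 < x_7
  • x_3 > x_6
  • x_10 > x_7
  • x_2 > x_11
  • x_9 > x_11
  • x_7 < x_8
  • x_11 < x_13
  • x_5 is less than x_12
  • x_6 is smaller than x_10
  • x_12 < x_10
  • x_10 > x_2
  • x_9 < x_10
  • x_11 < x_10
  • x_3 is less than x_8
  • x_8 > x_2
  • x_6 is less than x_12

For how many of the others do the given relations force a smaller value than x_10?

Directly below x_10: x_6, x_11, x_2, x_12, x_7, x_9.
One step further: x_5 (7 so far).
Nothing else is reachable below x_10; 7 in all.

7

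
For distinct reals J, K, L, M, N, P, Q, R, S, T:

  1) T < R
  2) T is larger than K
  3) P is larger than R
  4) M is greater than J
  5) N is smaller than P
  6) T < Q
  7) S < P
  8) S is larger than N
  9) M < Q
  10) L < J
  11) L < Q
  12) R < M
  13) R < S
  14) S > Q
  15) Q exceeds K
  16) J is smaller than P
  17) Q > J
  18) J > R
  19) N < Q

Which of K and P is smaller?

K

Following the relations from K: K < T < R < J < M < Q < S < P.
So K < P; K is the smaller of the two.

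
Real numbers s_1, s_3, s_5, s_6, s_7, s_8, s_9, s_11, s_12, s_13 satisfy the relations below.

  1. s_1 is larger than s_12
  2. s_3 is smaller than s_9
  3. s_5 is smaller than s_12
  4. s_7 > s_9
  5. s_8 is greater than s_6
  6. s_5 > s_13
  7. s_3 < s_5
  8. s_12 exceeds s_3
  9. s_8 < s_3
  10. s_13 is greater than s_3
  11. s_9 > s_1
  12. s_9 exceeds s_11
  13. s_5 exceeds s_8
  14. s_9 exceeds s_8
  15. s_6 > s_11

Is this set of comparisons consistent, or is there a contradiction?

consistent

The single ordering s_11 < s_6 < s_8 < s_3 < s_13 < s_5 < s_12 < s_1 < s_9 < s_7 satisfies every listed relation, so no contradiction arises.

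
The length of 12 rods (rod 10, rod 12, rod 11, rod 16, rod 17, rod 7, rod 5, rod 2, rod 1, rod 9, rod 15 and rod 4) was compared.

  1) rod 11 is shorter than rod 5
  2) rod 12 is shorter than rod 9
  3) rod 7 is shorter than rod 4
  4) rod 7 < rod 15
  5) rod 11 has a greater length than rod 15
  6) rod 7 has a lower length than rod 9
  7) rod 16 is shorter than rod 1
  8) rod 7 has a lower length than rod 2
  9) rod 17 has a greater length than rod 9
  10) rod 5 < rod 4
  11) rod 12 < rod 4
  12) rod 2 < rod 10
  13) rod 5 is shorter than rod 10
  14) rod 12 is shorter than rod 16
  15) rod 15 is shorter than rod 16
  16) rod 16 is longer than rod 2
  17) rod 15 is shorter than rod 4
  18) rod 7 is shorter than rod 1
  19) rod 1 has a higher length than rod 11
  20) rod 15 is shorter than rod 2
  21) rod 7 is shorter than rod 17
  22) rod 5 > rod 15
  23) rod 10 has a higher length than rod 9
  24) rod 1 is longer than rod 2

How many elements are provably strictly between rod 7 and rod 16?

2

The relations place rod 7 below rod 16. An element lies strictly between them when it is forced above rod 7 and also forced below rod 16.
Above rod 7: {rod 9, rod 17, rod 15, rod 2, rod 11, rod 5, rod 10, rod 1, rod 4}. Below rod 16: {rod 12, rod 15, rod 2}.
Intersection: {rod 15, rod 2} — 2.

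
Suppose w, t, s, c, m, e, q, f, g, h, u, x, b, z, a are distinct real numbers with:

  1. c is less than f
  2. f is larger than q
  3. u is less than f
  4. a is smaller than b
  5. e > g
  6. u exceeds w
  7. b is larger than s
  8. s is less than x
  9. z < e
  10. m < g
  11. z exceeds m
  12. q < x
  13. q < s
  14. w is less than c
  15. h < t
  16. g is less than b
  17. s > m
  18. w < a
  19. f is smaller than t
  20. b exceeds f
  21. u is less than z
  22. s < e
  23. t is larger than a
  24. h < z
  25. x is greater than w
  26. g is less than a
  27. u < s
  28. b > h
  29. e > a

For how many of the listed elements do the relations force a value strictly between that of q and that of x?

1

Chaining upward from q reaches: s, f, e, t, b.
Chaining downward from x reaches: m, w, u, s.
Strictly between q and x are those in both lists: s — 1 element.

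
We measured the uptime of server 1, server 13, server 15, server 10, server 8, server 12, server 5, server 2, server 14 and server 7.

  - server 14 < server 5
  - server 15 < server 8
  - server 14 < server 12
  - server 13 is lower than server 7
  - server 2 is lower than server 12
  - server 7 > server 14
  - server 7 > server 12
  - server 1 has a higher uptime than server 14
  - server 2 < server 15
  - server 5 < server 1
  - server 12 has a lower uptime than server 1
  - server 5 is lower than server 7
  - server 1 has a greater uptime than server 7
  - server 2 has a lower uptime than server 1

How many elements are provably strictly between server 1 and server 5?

1

The relations place server 5 below server 1. An element lies strictly between them when it is forced above server 5 and also forced below server 1.
Above server 5: {server 7}. Below server 1: {server 14, server 2, server 13, server 12, server 7}.
Intersection: {server 7} — 1.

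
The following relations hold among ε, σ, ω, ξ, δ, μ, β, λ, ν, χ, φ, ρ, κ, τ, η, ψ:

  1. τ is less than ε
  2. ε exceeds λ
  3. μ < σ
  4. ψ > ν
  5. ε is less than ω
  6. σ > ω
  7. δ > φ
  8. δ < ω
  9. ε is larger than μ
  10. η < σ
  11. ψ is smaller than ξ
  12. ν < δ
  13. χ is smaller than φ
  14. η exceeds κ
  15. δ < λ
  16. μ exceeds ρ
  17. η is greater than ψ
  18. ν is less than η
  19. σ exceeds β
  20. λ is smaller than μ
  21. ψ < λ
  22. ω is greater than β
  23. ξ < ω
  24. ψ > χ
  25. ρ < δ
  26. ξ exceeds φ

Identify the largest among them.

σ

Chaining downward from σ: directly below it, β, μ, η, ω; then κ, ν, ψ, ρ, δ, λ, ξ, ε; then τ, χ, φ.
That covers every other element, and nothing is given above σ, so σ is the largest.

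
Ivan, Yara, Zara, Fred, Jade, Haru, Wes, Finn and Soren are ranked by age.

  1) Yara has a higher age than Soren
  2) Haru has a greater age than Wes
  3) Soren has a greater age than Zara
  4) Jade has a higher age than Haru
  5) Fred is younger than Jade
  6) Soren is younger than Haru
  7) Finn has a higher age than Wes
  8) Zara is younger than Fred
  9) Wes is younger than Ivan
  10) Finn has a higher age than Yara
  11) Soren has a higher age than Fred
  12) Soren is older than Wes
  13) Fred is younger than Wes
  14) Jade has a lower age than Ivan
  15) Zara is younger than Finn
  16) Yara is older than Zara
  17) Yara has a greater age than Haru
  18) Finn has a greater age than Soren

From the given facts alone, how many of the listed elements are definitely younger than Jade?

From Jade the given relations immediately reach Fred, Haru.
From those, Zara, Wes, Soren — 5 in total.
Nothing else is reachable below Jade; 5 in all.

5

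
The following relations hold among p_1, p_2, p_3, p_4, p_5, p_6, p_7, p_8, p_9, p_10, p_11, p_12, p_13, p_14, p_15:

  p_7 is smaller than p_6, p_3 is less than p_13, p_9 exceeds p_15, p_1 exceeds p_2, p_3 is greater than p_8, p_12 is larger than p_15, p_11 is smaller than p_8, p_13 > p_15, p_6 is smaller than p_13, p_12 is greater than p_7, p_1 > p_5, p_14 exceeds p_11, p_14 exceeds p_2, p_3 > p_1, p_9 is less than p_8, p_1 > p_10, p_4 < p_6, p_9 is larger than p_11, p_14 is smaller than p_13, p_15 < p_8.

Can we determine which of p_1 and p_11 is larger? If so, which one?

Following every chain through p_11: above p_11 we get p_9, p_8, p_14, p_3, p_13.
p_1 is not reached, and no chain runs the other way from p_1 to p_11.
So the given relations leave the order of p_11 and p_1 undetermined.

undetermined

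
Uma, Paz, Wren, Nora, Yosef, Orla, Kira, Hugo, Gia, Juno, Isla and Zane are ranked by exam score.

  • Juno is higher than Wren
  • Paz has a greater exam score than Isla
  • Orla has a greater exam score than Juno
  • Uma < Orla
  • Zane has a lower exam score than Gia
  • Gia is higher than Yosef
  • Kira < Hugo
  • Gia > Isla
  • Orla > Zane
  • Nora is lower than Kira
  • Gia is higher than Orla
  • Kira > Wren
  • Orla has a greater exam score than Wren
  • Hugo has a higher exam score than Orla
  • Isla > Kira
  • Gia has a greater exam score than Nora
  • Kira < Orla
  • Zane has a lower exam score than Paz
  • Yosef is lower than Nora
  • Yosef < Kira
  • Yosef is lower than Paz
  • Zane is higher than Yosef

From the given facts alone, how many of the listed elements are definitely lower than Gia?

9

From Gia the given relations immediately reach Yosef, Nora, Zane, Orla, Isla.
From those, Uma, Wren, Kira, Juno — 9 in total.
Nothing else is reachable below Gia; 9 in all.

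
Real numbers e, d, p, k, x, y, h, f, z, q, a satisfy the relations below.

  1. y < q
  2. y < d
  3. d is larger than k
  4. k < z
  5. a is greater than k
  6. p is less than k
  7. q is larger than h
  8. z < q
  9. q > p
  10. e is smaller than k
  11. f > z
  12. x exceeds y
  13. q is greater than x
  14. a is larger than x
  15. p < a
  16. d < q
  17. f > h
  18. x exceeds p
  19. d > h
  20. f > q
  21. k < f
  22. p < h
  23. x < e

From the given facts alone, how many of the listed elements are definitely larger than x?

7

Directly above x: e, q, a.
One step further: k, f (5 so far).
One step further: d, z (7 so far).
Nothing else is reachable above x; 7 in all.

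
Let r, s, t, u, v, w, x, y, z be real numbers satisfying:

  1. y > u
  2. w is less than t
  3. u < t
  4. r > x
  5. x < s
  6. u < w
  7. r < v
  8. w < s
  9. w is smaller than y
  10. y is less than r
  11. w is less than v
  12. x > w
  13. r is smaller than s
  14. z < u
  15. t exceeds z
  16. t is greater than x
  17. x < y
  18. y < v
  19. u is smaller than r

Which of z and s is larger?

The relevant relations are z < u; u < w; w < x; x < y; y < r; r < s.
Together: z < u < w < x < y < r < s.
So z < s; s is the larger of the two.

s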